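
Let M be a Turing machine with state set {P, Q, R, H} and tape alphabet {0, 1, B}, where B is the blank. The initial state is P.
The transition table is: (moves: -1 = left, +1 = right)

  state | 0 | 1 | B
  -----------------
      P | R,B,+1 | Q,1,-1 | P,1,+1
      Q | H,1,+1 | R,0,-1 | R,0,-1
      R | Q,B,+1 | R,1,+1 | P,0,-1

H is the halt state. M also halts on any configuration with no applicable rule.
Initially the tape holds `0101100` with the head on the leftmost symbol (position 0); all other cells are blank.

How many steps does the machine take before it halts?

17

state=P head=0 tape=BB[0]101100   (P,0)→(R,B,+1)
state=R head=1 tape=BBB[1]01100   (R,1)→(R,1,+1)
state=R head=2 tape=BBB1[0]1100   (R,0)→(Q,B,+1)
state=Q head=3 tape=BBB1B[1]100   (Q,1)→(R,0,-1)
state=R head=2 tape=BBB1[B]0100   (R,B)→(P,0,-1)
state=P head=1 tape=BBB[1]00100   (P,1)→(Q,1,-1)
state=Q head=0 tape=BB[B]100100   (Q,B)→(R,0,-1)
state=R head=-1 tape=B[B]0100100   (R,B)→(P,0,-1)
state=P head=-2 tape=[B]00100100   (P,B)→(P,1,+1)
state=P head=-1 tape=1[0]0100100   (P,0)→(R,B,+1)
state=R head=0 tape=1B[0]100100   (R,0)→(Q,B,+1)
state=Q head=1 tape=1BB[1]00100   (Q,1)→(R,0,-1)
state=R head=0 tape=1B[B]000100   (R,B)→(P,0,-1)
state=P head=-1 tape=1[B]0000100   (P,B)→(P,1,+1)
state=P head=0 tape=11[0]000100   (P,0)→(R,B,+1)
state=R head=1 tape=11B[0]00100   (R,0)→(Q,B,+1)
state=Q head=2 tape=11BB[0]0100   (Q,0)→(H,1,+1)
state=H head=3 tape=11BB1[0]100
M halts after 17 transitions.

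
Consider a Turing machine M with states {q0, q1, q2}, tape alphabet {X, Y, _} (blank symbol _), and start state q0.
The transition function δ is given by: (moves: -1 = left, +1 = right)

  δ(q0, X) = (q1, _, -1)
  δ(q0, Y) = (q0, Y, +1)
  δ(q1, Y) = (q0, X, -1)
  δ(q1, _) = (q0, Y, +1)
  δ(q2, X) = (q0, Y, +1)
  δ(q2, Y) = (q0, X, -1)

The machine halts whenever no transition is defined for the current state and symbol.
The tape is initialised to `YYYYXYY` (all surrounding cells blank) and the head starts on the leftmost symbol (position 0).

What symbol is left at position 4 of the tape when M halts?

_

state=q0 head=0 tape=_[Y]YYYXYY   (q0,Y)→(q0,Y,+1)
state=q0 head=1 tape=_Y[Y]YYXYY   (q0,Y)→(q0,Y,+1)
state=q0 head=2 tape=_YY[Y]YXYY   (q0,Y)→(q0,Y,+1)
state=q0 head=3 tape=_YYY[Y]XYY   (q0,Y)→(q0,Y,+1)
state=q0 head=4 tape=_YYYY[X]YY   (q0,X)→(q1,_,-1)
state=q1 head=3 tape=_YYY[Y]_YY   (q1,Y)→(q0,X,-1)
state=q0 head=2 tape=_YY[Y]X_YY   (q0,Y)→(q0,Y,+1)
state=q0 head=3 tape=_YYY[X]_YY   (q0,X)→(q1,_,-1)
state=q1 head=2 tape=_YY[Y]__YY   (q1,Y)→(q0,X,-1)
state=q0 head=1 tape=_Y[Y]X__YY   (q0,Y)→(q0,Y,+1)
state=q0 head=2 tape=_YY[X]__YY   (q0,X)→(q1,_,-1)
state=q1 head=1 tape=_Y[Y]___YY   (q1,Y)→(q0,X,-1)
state=q0 head=0 tape=_[Y]X___YY   (q0,Y)→(q0,Y,+1)
state=q0 head=1 tape=_Y[X]___YY   (q0,X)→(q1,_,-1)
state=q1 head=0 tape=_[Y]____YY   (q1,Y)→(q0,X,-1)
state=q0 head=-1 tape=[_]X____YY
Cell 4 holds _ when M halts.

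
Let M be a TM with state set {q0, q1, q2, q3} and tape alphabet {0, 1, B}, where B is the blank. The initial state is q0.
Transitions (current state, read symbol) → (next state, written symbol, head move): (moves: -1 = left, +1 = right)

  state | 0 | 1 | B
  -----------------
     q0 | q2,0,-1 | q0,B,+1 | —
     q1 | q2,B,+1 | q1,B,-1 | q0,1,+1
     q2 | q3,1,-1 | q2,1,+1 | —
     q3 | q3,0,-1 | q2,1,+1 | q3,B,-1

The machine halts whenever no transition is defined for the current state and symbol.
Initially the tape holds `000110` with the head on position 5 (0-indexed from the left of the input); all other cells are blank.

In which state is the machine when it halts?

q2

q0 | 00011[0]B   read 0 → write 0, move -1, go to q2
q2 | 0001[1]0B   read 1 → write 1, move +1, go to q2
q2 | 00011[0]B   read 0 → write 1, move -1, go to q3
q3 | 0001[1]1B   read 1 → write 1, move +1, go to q2
q2 | 00011[1]B   read 1 → write 1, move +1, go to q2
q2 | 000111[B]
No transition is defined for (q2, B); M halts in state q2.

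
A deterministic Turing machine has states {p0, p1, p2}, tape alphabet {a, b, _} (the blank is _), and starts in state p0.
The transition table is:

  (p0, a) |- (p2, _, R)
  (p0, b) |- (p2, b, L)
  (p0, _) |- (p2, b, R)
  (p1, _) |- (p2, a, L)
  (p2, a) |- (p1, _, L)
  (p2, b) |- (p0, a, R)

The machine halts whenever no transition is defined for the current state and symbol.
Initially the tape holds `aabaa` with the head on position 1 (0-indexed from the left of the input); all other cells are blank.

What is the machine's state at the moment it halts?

state=p0 head=1 tape=__a[a]baa   (p0,a)→(p2,_,R)
state=p2 head=2 tape=__a_[b]aa   (p2,b)→(p0,a,R)
state=p0 head=3 tape=__a_a[a]a   (p0,a)→(p2,_,R)
state=p2 head=4 tape=__a_a_[a]   (p2,a)→(p1,_,L)
state=p1 head=3 tape=__a_a[_]_   (p1,_)→(p2,a,L)
state=p2 head=2 tape=__a_[a]a_   (p2,a)→(p1,_,L)
state=p1 head=1 tape=__a[_]_a_   (p1,_)→(p2,a,L)
state=p2 head=0 tape=__[a]a_a_   (p2,a)→(p1,_,L)
state=p1 head=-1 tape=_[_]_a_a_   (p1,_)→(p2,a,L)
state=p2 head=-2 tape=[_]a_a_a_
No transition is defined for (p2, _); M halts in state p2.

p2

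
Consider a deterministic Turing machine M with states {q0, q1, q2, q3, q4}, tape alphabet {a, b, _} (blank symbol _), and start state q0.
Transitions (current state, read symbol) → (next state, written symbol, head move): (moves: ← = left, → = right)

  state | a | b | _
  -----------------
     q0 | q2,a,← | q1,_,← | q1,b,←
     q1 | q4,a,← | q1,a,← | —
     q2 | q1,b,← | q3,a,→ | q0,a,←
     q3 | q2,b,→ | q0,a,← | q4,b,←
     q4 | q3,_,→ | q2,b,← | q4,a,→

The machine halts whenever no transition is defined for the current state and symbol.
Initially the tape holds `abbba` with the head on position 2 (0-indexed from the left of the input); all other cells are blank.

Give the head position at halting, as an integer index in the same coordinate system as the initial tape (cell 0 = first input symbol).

0

q0 | _ab[b]ba   read b → write _, move ←, go to q1
q1 | _a[b]_ba   read b → write a, move ←, go to q1
q1 | _[a]a_ba   read a → write a, move ←, go to q4
q4 | [_]aa_ba   read _ → write a, move →, go to q4
q4 | a[a]a_ba   read a → write _, move →, go to q3
q3 | a_[a]_ba   read a → write b, move →, go to q2
q2 | a_b[_]ba   read _ → write a, move ←, go to q0
q0 | a_[b]aba   read b → write _, move ←, go to q1
q1 | a[_]_aba
At halt the head is at cell 0.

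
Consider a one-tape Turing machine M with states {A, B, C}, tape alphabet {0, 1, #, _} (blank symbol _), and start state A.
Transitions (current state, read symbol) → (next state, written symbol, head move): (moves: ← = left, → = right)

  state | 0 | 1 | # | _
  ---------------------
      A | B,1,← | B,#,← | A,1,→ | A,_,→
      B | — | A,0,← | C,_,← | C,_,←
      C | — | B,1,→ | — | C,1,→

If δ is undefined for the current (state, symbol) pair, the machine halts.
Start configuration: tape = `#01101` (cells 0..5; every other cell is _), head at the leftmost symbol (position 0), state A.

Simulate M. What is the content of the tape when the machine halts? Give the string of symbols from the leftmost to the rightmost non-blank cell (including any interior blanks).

11#0#01101

state=A head=0 tape=____[#]01101   (A,#)→(A,1,→)
state=A head=1 tape=____1[0]1101   (A,0)→(B,1,←)
state=B head=0 tape=____[1]11101   (B,1)→(A,0,←)
state=A head=-1 tape=___[_]011101   (A,_)→(A,_,→)
state=A head=0 tape=____[0]11101   (A,0)→(B,1,←)
state=B head=-1 tape=___[_]111101   (B,_)→(C,_,←)
state=C head=-2 tape=__[_]_111101   (C,_)→(C,1,→)
state=C head=-1 tape=__1[_]111101   (C,_)→(C,1,→)
state=C head=0 tape=__11[1]11101   (C,1)→(B,1,→)
state=B head=1 tape=__111[1]1101   (B,1)→(A,0,←)
state=A head=0 tape=__11[1]01101   (A,1)→(B,#,←)
state=B head=-1 tape=__1[1]#01101   (B,1)→(A,0,←)
state=A head=-2 tape=__[1]0#01101   (A,1)→(B,#,←)
state=B head=-3 tape=_[_]#0#01101   (B,_)→(C,_,←)
state=C head=-4 tape=[_]_#0#01101   (C,_)→(C,1,→)
state=C head=-3 tape=1[_]#0#01101   (C,_)→(C,1,→)
state=C head=-2 tape=11[#]0#01101
The non-blank tape span at halt is 11#0#01101.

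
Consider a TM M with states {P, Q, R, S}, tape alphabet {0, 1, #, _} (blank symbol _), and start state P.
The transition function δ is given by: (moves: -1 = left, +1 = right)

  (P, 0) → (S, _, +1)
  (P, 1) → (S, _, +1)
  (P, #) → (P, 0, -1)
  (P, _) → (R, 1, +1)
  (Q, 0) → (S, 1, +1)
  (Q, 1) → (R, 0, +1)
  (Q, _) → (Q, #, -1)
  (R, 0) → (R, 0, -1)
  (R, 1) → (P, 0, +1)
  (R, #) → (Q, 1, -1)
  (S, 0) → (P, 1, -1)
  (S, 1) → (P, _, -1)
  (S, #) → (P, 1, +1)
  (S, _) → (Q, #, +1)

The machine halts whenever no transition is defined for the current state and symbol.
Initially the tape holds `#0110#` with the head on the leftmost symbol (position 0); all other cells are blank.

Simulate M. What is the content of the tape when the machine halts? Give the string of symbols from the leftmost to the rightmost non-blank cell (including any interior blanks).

P | _[#]0110#   read # → write 0, move -1, go to P
P | [_]00110#   read _ → write 1, move +1, go to R
R | 1[0]0110#   read 0 → write 0, move -1, go to R
R | [1]00110#   read 1 → write 0, move +1, go to P
P | 0[0]0110#   read 0 → write _, move +1, go to S
S | 0_[0]110#   read 0 → write 1, move -1, go to P
P | 0[_]1110#   read _ → write 1, move +1, go to R
R | 01[1]110#   read 1 → write 0, move +1, go to P
P | 010[1]10#   read 1 → write _, move +1, go to S
S | 010_[1]0#   read 1 → write _, move -1, go to P
P | 010[_]_0#   read _ → write 1, move +1, go to R
R | 0101[_]0#
The non-blank tape span at halt is 0101_0#.

0101_0#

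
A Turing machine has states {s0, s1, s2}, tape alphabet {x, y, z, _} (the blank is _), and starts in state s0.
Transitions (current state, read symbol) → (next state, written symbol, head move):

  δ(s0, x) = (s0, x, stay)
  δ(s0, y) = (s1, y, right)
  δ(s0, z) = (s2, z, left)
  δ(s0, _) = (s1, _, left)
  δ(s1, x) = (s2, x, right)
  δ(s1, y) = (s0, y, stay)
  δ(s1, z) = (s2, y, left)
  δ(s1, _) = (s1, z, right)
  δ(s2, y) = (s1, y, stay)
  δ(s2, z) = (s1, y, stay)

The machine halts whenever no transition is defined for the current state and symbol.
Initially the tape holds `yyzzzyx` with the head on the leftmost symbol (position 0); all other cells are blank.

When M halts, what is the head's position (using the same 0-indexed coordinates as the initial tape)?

s0 | [y]yzzzyx_   read y → write y, move right, go to s1
s1 | y[y]zzzyx_   read y → write y, move stay, go to s0
s0 | y[y]zzzyx_   read y → write y, move right, go to s1
s1 | yy[z]zzyx_   read z → write y, move left, go to s2
s2 | y[y]yzzyx_   read y → write y, move stay, go to s1
s1 | y[y]yzzyx_   read y → write y, move stay, go to s0
s0 | y[y]yzzyx_   read y → write y, move right, go to s1
s1 | yy[y]zzyx_   read y → write y, move stay, go to s0
s0 | yy[y]zzyx_   read y → write y, move right, go to s1
s1 | yyy[z]zyx_   read z → write y, move left, go to s2
s2 | yy[y]yzyx_   read y → write y, move stay, go to s1
s1 | yy[y]yzyx_   read y → write y, move stay, go to s0
s0 | yy[y]yzyx_   read y → write y, move right, go to s1
s1 | yyy[y]zyx_   read y → write y, move stay, go to s0
s0 | yyy[y]zyx_   read y → write y, move right, go to s1
s1 | yyyy[z]yx_   read z → write y, move left, go to s2
s2 | yyy[y]yyx_   read y → write y, move stay, go to s1
s1 | yyy[y]yyx_   read y → write y, move stay, go to s0
s0 | yyy[y]yyx_   read y → write y, move right, go to s1
s1 | yyyy[y]yx_   read y → write y, move stay, go to s0
s0 | yyyy[y]yx_   read y → write y, move right, go to s1
s1 | yyyyy[y]x_   read y → write y, move stay, go to s0
s0 | yyyyy[y]x_   read y → write y, move right, go to s1
s1 | yyyyyy[x]_   read x → write x, move right, go to s2
s2 | yyyyyyx[_]
At halt the head is at cell 7.

7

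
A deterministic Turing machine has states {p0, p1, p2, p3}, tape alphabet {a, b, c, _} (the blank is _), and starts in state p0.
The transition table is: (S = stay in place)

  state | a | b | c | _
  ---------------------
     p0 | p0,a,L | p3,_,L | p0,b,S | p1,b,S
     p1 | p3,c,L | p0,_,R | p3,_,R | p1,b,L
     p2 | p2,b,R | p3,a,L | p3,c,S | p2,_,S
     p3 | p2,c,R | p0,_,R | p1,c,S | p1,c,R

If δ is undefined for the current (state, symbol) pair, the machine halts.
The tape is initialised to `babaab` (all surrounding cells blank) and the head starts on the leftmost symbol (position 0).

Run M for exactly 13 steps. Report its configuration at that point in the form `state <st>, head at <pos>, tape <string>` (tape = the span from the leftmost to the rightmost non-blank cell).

state p1, head at 0, tape babaab

state=p0 head=0 tape=_[b]abaab   (p0,b)→(p3,_,L)
state=p3 head=-1 tape=[_]_abaab   (p3,_)→(p1,c,R)
state=p1 head=0 tape=c[_]abaab   (p1,_)→(p1,b,L)
state=p1 head=-1 tape=[c]babaab   (p1,c)→(p3,_,R)
state=p3 head=0 tape=_[b]abaab   (p3,b)→(p0,_,R)
state=p0 head=1 tape=__[a]baab   (p0,a)→(p0,a,L)
state=p0 head=0 tape=_[_]abaab   (p0,_)→(p1,b,S)
state=p1 head=0 tape=_[b]abaab   (p1,b)→(p0,_,R)
state=p0 head=1 tape=__[a]baab   (p0,a)→(p0,a,L)
state=p0 head=0 tape=_[_]abaab   (p0,_)→(p1,b,S)
state=p1 head=0 tape=_[b]abaab   (p1,b)→(p0,_,R)
state=p0 head=1 tape=__[a]baab   (p0,a)→(p0,a,L)
state=p0 head=0 tape=_[_]abaab   (p0,_)→(p1,b,S)
state=p1 head=0 tape=_[b]abaab
After 13 steps: state p1, head at 0, tape babaab.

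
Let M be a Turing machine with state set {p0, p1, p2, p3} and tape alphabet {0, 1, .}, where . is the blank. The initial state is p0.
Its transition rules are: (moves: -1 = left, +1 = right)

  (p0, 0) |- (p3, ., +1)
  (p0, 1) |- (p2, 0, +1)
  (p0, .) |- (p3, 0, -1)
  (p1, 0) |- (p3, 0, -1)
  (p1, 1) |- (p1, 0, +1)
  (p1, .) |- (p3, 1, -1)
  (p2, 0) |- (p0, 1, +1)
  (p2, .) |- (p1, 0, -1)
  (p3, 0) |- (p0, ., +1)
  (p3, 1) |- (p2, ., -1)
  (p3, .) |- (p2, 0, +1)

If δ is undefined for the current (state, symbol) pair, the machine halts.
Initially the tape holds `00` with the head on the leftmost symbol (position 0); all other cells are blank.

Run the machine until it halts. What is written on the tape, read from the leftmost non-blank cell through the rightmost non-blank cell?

state=p0 head=0 tape=..[0]0..   (p0,0)→(p3,.,+1)
state=p3 head=1 tape=...[0]..   (p3,0)→(p0,.,+1)
state=p0 head=2 tape=....[.].   (p0,.)→(p3,0,-1)
state=p3 head=1 tape=...[.]0.   (p3,.)→(p2,0,+1)
state=p2 head=2 tape=...0[0].   (p2,0)→(p0,1,+1)
state=p0 head=3 tape=...01[.]   (p0,.)→(p3,0,-1)
state=p3 head=2 tape=...0[1]0   (p3,1)→(p2,.,-1)
state=p2 head=1 tape=...[0].0   (p2,0)→(p0,1,+1)
state=p0 head=2 tape=...1[.]0   (p0,.)→(p3,0,-1)
state=p3 head=1 tape=...[1]00   (p3,1)→(p2,.,-1)
state=p2 head=0 tape=..[.].00   (p2,.)→(p1,0,-1)
state=p1 head=-1 tape=.[.]0.00   (p1,.)→(p3,1,-1)
state=p3 head=-2 tape=[.]10.00   (p3,.)→(p2,0,+1)
state=p2 head=-1 tape=0[1]0.00
The non-blank tape span at halt is 010.00.

010.00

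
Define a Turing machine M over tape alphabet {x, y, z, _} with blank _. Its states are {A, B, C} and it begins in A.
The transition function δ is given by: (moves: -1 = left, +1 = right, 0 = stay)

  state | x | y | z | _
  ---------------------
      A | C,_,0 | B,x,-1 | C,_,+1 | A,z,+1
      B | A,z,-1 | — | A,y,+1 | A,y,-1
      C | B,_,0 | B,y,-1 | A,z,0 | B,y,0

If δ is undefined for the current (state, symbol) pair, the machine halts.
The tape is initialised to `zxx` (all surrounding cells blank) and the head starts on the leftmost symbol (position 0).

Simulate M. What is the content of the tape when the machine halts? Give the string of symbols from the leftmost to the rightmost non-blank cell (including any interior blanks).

A | [z]xx   read z → write _, move +1, go to C
C | _[x]x   read x → write _, move 0, go to B
B | _[_]x   read _ → write y, move -1, go to A
A | [_]yx   read _ → write z, move +1, go to A
A | z[y]x   read y → write x, move -1, go to B
B | [z]xx   read z → write y, move +1, go to A
A | y[x]x   read x → write _, move 0, go to C
C | y[_]x   read _ → write y, move 0, go to B
B | y[y]x
The non-blank tape span at halt is yyx.

yyx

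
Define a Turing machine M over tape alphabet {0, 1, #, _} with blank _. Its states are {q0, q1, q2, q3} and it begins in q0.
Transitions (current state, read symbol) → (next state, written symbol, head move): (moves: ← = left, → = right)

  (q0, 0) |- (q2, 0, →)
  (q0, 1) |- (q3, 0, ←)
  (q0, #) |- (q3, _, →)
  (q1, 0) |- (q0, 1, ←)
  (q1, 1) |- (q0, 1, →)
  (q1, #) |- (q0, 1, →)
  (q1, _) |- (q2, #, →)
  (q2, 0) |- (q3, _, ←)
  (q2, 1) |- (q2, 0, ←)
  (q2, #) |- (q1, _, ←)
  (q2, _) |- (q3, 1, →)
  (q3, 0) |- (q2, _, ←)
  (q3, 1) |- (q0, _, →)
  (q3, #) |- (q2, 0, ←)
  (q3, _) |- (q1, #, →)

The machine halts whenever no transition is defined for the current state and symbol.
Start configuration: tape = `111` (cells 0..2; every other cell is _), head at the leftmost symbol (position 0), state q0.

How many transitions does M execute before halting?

15

state=q0 head=0 tape=_[1]11_   (q0,1)→(q3,0,←)
state=q3 head=-1 tape=[_]011_   (q3,_)→(q1,#,→)
state=q1 head=0 tape=#[0]11_   (q1,0)→(q0,1,←)
state=q0 head=-1 tape=[#]111_   (q0,#)→(q3,_,→)
state=q3 head=0 tape=_[1]11_   (q3,1)→(q0,_,→)
state=q0 head=1 tape=__[1]1_   (q0,1)→(q3,0,←)
state=q3 head=0 tape=_[_]01_   (q3,_)→(q1,#,→)
state=q1 head=1 tape=_#[0]1_   (q1,0)→(q0,1,←)
state=q0 head=0 tape=_[#]11_   (q0,#)→(q3,_,→)
state=q3 head=1 tape=__[1]1_   (q3,1)→(q0,_,→)
state=q0 head=2 tape=___[1]_   (q0,1)→(q3,0,←)
state=q3 head=1 tape=__[_]0_   (q3,_)→(q1,#,→)
state=q1 head=2 tape=__#[0]_   (q1,0)→(q0,1,←)
state=q0 head=1 tape=__[#]1_   (q0,#)→(q3,_,→)
state=q3 head=2 tape=___[1]_   (q3,1)→(q0,_,→)
state=q0 head=3 tape=____[_]
M halts after 15 transitions.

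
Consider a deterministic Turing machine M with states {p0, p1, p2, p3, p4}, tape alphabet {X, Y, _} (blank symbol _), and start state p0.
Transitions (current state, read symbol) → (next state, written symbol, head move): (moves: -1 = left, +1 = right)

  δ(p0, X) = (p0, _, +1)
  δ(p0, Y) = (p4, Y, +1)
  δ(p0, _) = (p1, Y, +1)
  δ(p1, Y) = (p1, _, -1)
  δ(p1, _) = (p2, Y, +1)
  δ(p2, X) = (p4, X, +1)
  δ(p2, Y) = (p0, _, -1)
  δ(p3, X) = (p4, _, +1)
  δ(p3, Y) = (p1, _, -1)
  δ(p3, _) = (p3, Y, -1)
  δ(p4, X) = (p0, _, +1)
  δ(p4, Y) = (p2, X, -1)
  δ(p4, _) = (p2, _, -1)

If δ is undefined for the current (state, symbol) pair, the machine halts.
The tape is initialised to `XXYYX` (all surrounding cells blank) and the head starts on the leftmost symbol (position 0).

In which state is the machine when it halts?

state=p0 head=0 tape=[X]XYYX___   (p0,X)→(p0,_,+1)
state=p0 head=1 tape=_[X]YYX___   (p0,X)→(p0,_,+1)
state=p0 head=2 tape=__[Y]YX___   (p0,Y)→(p4,Y,+1)
state=p4 head=3 tape=__Y[Y]X___   (p4,Y)→(p2,X,-1)
state=p2 head=2 tape=__[Y]XX___   (p2,Y)→(p0,_,-1)
state=p0 head=1 tape=_[_]_XX___   (p0,_)→(p1,Y,+1)
state=p1 head=2 tape=_Y[_]XX___   (p1,_)→(p2,Y,+1)
state=p2 head=3 tape=_YY[X]X___   (p2,X)→(p4,X,+1)
state=p4 head=4 tape=_YYX[X]___   (p4,X)→(p0,_,+1)
state=p0 head=5 tape=_YYX_[_]__   (p0,_)→(p1,Y,+1)
state=p1 head=6 tape=_YYX_Y[_]_   (p1,_)→(p2,Y,+1)
state=p2 head=7 tape=_YYX_YY[_]
No transition is defined for (p2, _); M halts in state p2.

p2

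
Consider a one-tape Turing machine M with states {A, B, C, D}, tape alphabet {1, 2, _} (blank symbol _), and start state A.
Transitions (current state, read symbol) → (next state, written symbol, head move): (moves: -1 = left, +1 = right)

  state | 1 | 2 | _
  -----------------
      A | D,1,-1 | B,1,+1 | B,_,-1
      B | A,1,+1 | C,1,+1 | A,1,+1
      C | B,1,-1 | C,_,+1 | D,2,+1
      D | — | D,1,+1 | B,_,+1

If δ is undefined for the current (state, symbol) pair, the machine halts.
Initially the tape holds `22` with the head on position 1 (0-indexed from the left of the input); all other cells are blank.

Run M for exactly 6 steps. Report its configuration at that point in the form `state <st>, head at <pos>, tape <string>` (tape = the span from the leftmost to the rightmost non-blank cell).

state A, head at 3, tape 211

A | 2[2]__   read 2 → write 1, move +1, go to B
B | 21[_]_   read _ → write 1, move +1, go to A
A | 211[_]   read _ → write _, move -1, go to B
B | 21[1]_   read 1 → write 1, move +1, go to A
A | 211[_]   read _ → write _, move -1, go to B
B | 21[1]_   read 1 → write 1, move +1, go to A
A | 211[_]
After 6 steps: state A, head at 3, tape 211.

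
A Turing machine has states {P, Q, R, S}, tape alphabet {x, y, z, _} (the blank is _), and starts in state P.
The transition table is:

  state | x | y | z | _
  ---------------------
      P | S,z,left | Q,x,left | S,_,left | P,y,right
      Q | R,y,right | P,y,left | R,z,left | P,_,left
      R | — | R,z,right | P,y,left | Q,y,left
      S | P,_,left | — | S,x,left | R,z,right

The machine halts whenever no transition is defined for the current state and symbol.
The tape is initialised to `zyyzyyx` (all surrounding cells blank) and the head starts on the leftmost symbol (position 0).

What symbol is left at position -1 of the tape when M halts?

z

P | ______[z]yyzyyx   read z → write _, move left, go to S
S | _____[_]_yyzyyx   read _ → write z, move right, go to R
R | _____z[_]yyzyyx   read _ → write y, move left, go to Q
Q | _____[z]yyyzyyx   read z → write z, move left, go to R
R | ____[_]zyyyzyyx   read _ → write y, move left, go to Q
Q | ___[_]yzyyyzyyx   read _ → write _, move left, go to P
P | __[_]_yzyyyzyyx   read _ → write y, move right, go to P
P | __y[_]yzyyyzyyx   read _ → write y, move right, go to P
P | __yy[y]zyyyzyyx   read y → write x, move left, go to Q
Q | __y[y]xzyyyzyyx   read y → write y, move left, go to P
P | __[y]yxzyyyzyyx   read y → write x, move left, go to Q
Q | _[_]xyxzyyyzyyx   read _ → write _, move left, go to P
P | [_]_xyxzyyyzyyx   read _ → write y, move right, go to P
P | y[_]xyxzyyyzyyx   read _ → write y, move right, go to P
P | yy[x]yxzyyyzyyx   read x → write z, move left, go to S
S | y[y]zyxzyyyzyyx
Cell -1 holds z when M halts.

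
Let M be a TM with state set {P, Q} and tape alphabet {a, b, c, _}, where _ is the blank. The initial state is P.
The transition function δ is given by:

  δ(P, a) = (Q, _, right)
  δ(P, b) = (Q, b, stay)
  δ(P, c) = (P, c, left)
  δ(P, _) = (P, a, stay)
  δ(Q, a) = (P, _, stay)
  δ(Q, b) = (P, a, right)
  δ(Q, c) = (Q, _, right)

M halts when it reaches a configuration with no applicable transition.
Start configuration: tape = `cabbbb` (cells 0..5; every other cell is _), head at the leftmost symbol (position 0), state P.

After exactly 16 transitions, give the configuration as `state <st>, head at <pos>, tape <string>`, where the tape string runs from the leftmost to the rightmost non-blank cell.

P | _[c]abbbb__   read c → write c, move left, go to P
P | [_]cabbbb__   read _ → write a, move stay, go to P
P | [a]cabbbb__   read a → write _, move right, go to Q
Q | _[c]abbbb__   read c → write _, move right, go to Q
Q | __[a]bbbb__   read a → write _, move stay, go to P
P | __[_]bbbb__   read _ → write a, move stay, go to P
P | __[a]bbbb__   read a → write _, move right, go to Q
Q | ___[b]bbb__   read b → write a, move right, go to P
P | ___a[b]bb__   read b → write b, move stay, go to Q
Q | ___a[b]bb__   read b → write a, move right, go to P
P | ___aa[b]b__   read b → write b, move stay, go to Q
Q | ___aa[b]b__   read b → write a, move right, go to P
P | ___aaa[b]__   read b → write b, move stay, go to Q
Q | ___aaa[b]__   read b → write a, move right, go to P
P | ___aaaa[_]_   read _ → write a, move stay, go to P
P | ___aaaa[a]_   read a → write _, move right, go to Q
Q | ___aaaa_[_]
After 16 steps: state Q, head at 7, tape aaaa.

state Q, head at 7, tape aaaa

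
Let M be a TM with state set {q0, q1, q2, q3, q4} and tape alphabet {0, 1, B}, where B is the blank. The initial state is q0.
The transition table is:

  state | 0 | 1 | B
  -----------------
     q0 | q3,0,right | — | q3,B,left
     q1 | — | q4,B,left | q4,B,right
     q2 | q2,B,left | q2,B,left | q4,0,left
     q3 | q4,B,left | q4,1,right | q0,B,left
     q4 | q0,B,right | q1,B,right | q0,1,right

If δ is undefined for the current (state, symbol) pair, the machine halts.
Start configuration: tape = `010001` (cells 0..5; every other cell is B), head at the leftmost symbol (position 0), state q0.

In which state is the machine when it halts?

q0 | [0]10001   read 0 → write 0, move right, go to q3
q3 | 0[1]0001   read 1 → write 1, move right, go to q4
q4 | 01[0]001   read 0 → write B, move right, go to q0
q0 | 01B[0]01   read 0 → write 0, move right, go to q3
q3 | 01B0[0]1   read 0 → write B, move left, go to q4
q4 | 01B[0]B1   read 0 → write B, move right, go to q0
q0 | 01BB[B]1   read B → write B, move left, go to q3
q3 | 01B[B]B1   read B → write B, move left, go to q0
q0 | 01[B]BB1   read B → write B, move left, go to q3
q3 | 0[1]BBB1   read 1 → write 1, move right, go to q4
q4 | 01[B]BB1   read B → write 1, move right, go to q0
q0 | 011[B]B1   read B → write B, move left, go to q3
q3 | 01[1]BB1   read 1 → write 1, move right, go to q4
q4 | 011[B]B1   read B → write 1, move right, go to q0
q0 | 0111[B]1   read B → write B, move left, go to q3
q3 | 011[1]B1   read 1 → write 1, move right, go to q4
q4 | 0111[B]1   read B → write 1, move right, go to q0
q0 | 01111[1]
No transition is defined for (q0, 1); M halts in state q0.

q0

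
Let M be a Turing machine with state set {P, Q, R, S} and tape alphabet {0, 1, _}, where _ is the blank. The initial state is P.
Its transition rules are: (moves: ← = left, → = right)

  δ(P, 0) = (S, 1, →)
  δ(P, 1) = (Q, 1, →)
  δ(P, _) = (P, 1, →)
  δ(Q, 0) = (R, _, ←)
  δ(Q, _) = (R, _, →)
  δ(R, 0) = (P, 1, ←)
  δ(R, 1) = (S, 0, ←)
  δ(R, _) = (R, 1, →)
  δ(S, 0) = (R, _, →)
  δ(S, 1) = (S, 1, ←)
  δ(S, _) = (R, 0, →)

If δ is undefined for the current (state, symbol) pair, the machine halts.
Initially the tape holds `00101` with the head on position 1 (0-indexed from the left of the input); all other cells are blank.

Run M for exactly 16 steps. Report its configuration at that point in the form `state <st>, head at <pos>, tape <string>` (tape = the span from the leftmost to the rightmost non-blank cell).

state Q, head at 1, tape 111101

state=P head=1 tape=_0[0]101   (P,0)→(S,1,→)
state=S head=2 tape=_01[1]01   (S,1)→(S,1,←)
state=S head=1 tape=_0[1]101   (S,1)→(S,1,←)
state=S head=0 tape=_[0]1101   (S,0)→(R,_,→)
state=R head=1 tape=__[1]101   (R,1)→(S,0,←)
state=S head=0 tape=_[_]0101   (S,_)→(R,0,→)
state=R head=1 tape=_0[0]101   (R,0)→(P,1,←)
state=P head=0 tape=_[0]1101   (P,0)→(S,1,→)
state=S head=1 tape=_1[1]101   (S,1)→(S,1,←)
state=S head=0 tape=_[1]1101   (S,1)→(S,1,←)
state=S head=-1 tape=[_]11101   (S,_)→(R,0,→)
state=R head=0 tape=0[1]1101   (R,1)→(S,0,←)
state=S head=-1 tape=[0]01101   (S,0)→(R,_,→)
state=R head=0 tape=_[0]1101   (R,0)→(P,1,←)
state=P head=-1 tape=[_]11101   (P,_)→(P,1,→)
state=P head=0 tape=1[1]1101   (P,1)→(Q,1,→)
state=Q head=1 tape=11[1]101
After 16 steps: state Q, head at 1, tape 111101.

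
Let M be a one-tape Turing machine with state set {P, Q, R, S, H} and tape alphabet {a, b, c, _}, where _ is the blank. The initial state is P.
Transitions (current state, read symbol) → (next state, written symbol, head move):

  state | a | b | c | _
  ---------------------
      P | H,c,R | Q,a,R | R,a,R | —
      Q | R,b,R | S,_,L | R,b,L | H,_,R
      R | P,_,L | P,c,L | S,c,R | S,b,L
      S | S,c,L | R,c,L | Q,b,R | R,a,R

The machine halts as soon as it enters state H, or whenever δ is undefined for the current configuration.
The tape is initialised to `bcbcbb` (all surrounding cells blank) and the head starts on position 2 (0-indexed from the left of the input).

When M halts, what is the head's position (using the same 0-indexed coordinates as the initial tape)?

state=P head=2 tape=__bc[b]cbb   (P,b)→(Q,a,R)
state=Q head=3 tape=__bca[c]bb   (Q,c)→(R,b,L)
state=R head=2 tape=__bc[a]bbb   (R,a)→(P,_,L)
state=P head=1 tape=__b[c]_bbb   (P,c)→(R,a,R)
state=R head=2 tape=__ba[_]bbb   (R,_)→(S,b,L)
state=S head=1 tape=__b[a]bbbb   (S,a)→(S,c,L)
state=S head=0 tape=__[b]cbbbb   (S,b)→(R,c,L)
state=R head=-1 tape=_[_]ccbbbb   (R,_)→(S,b,L)
state=S head=-2 tape=[_]bccbbbb   (S,_)→(R,a,R)
state=R head=-1 tape=a[b]ccbbbb   (R,b)→(P,c,L)
state=P head=-2 tape=[a]cccbbbb   (P,a)→(H,c,R)
state=H head=-1 tape=c[c]ccbbbb
At halt the head is at cell -1.

-1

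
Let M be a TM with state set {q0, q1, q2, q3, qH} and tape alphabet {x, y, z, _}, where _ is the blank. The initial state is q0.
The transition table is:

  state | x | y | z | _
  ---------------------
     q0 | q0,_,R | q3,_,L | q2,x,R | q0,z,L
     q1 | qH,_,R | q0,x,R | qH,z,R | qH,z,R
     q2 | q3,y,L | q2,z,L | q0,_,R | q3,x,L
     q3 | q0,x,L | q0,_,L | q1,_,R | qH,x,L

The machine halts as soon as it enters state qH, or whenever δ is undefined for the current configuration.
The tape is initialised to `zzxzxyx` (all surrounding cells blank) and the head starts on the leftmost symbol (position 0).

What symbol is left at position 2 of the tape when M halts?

state=q0 head=0 tape=[z]zxzxyx   (q0,z)→(q2,x,R)
state=q2 head=1 tape=x[z]xzxyx   (q2,z)→(q0,_,R)
state=q0 head=2 tape=x_[x]zxyx   (q0,x)→(q0,_,R)
state=q0 head=3 tape=x__[z]xyx   (q0,z)→(q2,x,R)
state=q2 head=4 tape=x__x[x]yx   (q2,x)→(q3,y,L)
state=q3 head=3 tape=x__[x]yyx   (q3,x)→(q0,x,L)
state=q0 head=2 tape=x_[_]xyyx   (q0,_)→(q0,z,L)
state=q0 head=1 tape=x[_]zxyyx   (q0,_)→(q0,z,L)
state=q0 head=0 tape=[x]zzxyyx   (q0,x)→(q0,_,R)
state=q0 head=1 tape=_[z]zxyyx   (q0,z)→(q2,x,R)
state=q2 head=2 tape=_x[z]xyyx   (q2,z)→(q0,_,R)
state=q0 head=3 tape=_x_[x]yyx   (q0,x)→(q0,_,R)
state=q0 head=4 tape=_x__[y]yx   (q0,y)→(q3,_,L)
state=q3 head=3 tape=_x_[_]_yx   (q3,_)→(qH,x,L)
state=qH head=2 tape=_x[_]x_yx
Cell 2 holds _ when M halts.

_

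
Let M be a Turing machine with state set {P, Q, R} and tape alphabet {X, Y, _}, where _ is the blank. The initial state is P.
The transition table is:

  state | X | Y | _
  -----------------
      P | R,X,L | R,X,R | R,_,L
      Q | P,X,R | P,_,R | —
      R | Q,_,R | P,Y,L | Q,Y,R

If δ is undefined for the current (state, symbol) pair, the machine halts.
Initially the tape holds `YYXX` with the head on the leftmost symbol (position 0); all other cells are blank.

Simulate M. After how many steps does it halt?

10

P | _[Y]YXX_   read Y → write X, move R, go to R
R | _X[Y]XX_   read Y → write Y, move L, go to P
P | _[X]YXX_   read X → write X, move L, go to R
R | [_]XYXX_   read _ → write Y, move R, go to Q
Q | Y[X]YXX_   read X → write X, move R, go to P
P | YX[Y]XX_   read Y → write X, move R, go to R
R | YXX[X]X_   read X → write _, move R, go to Q
Q | YXX_[X]_   read X → write X, move R, go to P
P | YXX_X[_]   read _ → write _, move L, go to R
R | YXX_[X]_   read X → write _, move R, go to Q
Q | YXX__[_]
M halts after 10 transitions.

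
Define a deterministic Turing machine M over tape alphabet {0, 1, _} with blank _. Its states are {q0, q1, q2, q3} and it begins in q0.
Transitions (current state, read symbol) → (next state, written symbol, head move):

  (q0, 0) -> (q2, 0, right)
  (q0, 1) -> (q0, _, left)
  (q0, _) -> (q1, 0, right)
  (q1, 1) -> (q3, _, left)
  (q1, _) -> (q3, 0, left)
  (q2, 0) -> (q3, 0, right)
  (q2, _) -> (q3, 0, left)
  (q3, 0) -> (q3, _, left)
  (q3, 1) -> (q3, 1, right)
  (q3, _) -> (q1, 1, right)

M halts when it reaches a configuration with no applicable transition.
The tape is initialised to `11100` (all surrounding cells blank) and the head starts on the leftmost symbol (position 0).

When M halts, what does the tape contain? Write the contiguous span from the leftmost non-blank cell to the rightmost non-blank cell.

1101100

q0 | __[1]1100   read 1 → write _, move left, go to q0
q0 | _[_]_1100   read _ → write 0, move right, go to q1
q1 | _0[_]1100   read _ → write 0, move left, go to q3
q3 | _[0]01100   read 0 → write _, move left, go to q3
q3 | [_]_01100   read _ → write 1, move right, go to q1
q1 | 1[_]01100   read _ → write 0, move left, go to q3
q3 | [1]001100   read 1 → write 1, move right, go to q3
q3 | 1[0]01100   read 0 → write _, move left, go to q3
q3 | [1]_01100   read 1 → write 1, move right, go to q3
q3 | 1[_]01100   read _ → write 1, move right, go to q1
q1 | 11[0]1100
The non-blank tape span at halt is 1101100.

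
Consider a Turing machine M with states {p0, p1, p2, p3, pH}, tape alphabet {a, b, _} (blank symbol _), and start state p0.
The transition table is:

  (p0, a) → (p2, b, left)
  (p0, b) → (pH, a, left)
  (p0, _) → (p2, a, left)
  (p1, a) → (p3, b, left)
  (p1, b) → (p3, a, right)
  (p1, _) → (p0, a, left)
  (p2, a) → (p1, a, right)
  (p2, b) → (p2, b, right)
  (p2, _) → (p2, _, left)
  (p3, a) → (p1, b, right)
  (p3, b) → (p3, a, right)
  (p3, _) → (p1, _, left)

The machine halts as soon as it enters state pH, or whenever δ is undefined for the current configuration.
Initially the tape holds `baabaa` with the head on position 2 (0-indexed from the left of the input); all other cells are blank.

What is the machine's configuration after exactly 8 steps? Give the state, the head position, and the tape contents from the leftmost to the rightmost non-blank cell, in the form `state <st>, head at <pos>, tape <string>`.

state=p0 head=2 tape=ba[a]baa_   (p0,a)→(p2,b,left)
state=p2 head=1 tape=b[a]bbaa_   (p2,a)→(p1,a,right)
state=p1 head=2 tape=ba[b]baa_   (p1,b)→(p3,a,right)
state=p3 head=3 tape=baa[b]aa_   (p3,b)→(p3,a,right)
state=p3 head=4 tape=baaa[a]a_   (p3,a)→(p1,b,right)
state=p1 head=5 tape=baaab[a]_   (p1,a)→(p3,b,left)
state=p3 head=4 tape=baaa[b]b_   (p3,b)→(p3,a,right)
state=p3 head=5 tape=baaaa[b]_   (p3,b)→(p3,a,right)
state=p3 head=6 tape=baaaaa[_]
After 8 steps: state p3, head at 6, tape baaaaa.

state p3, head at 6, tape baaaaa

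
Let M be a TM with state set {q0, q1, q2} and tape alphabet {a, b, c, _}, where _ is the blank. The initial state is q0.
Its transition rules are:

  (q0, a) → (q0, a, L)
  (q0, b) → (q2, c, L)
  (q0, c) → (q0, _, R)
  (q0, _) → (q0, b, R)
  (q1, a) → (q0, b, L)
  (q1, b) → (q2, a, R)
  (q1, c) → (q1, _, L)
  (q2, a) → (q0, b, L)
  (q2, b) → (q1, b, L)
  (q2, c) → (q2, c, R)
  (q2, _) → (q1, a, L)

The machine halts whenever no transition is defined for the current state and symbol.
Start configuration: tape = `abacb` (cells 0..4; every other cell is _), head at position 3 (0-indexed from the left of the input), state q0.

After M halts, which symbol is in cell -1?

b

state=q0 head=3 tape=__aba[c]b   (q0,c)→(q0,_,R)
state=q0 head=4 tape=__aba_[b]   (q0,b)→(q2,c,L)
state=q2 head=3 tape=__aba[_]c   (q2,_)→(q1,a,L)
state=q1 head=2 tape=__ab[a]ac   (q1,a)→(q0,b,L)
state=q0 head=1 tape=__a[b]bac   (q0,b)→(q2,c,L)
state=q2 head=0 tape=__[a]cbac   (q2,a)→(q0,b,L)
state=q0 head=-1 tape=_[_]bcbac   (q0,_)→(q0,b,R)
state=q0 head=0 tape=_b[b]cbac   (q0,b)→(q2,c,L)
state=q2 head=-1 tape=_[b]ccbac   (q2,b)→(q1,b,L)
state=q1 head=-2 tape=[_]bccbac
Cell -1 holds b when M halts.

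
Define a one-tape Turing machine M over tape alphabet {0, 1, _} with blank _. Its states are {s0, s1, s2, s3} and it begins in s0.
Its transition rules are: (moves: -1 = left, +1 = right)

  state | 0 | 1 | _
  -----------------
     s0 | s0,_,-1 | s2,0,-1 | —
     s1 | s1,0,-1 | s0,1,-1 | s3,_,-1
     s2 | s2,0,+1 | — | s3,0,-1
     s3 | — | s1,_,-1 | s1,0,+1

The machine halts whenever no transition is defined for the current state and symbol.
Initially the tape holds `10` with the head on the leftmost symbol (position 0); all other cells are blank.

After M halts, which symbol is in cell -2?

0

s0 | ____[1]0   read 1 → write 0, move -1, go to s2
s2 | ___[_]00   read _ → write 0, move -1, go to s3
s3 | __[_]000   read _ → write 0, move +1, go to s1
s1 | __0[0]00   read 0 → write 0, move -1, go to s1
s1 | __[0]000   read 0 → write 0, move -1, go to s1
s1 | _[_]0000   read _ → write _, move -1, go to s3
s3 | [_]_0000   read _ → write 0, move +1, go to s1
s1 | 0[_]0000   read _ → write _, move -1, go to s3
s3 | [0]_0000
Cell -2 holds 0 when M halts.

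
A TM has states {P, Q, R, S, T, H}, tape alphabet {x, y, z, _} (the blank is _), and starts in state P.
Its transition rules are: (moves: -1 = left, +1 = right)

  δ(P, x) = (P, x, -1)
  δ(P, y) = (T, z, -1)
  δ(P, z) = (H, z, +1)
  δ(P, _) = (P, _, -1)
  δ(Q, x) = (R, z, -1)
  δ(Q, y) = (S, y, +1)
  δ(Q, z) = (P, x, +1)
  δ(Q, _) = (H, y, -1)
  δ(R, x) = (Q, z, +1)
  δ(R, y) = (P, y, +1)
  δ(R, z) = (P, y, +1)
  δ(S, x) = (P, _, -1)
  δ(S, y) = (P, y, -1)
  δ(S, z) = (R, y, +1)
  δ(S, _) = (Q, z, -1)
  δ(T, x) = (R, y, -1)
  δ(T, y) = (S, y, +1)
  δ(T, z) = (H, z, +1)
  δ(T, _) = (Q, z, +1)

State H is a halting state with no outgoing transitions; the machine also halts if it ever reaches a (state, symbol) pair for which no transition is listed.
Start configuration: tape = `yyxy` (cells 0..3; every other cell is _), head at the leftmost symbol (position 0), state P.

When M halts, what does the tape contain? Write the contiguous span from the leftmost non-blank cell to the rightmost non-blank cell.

state=P head=0 tape=_[y]yxy__   (P,y)→(T,z,-1)
state=T head=-1 tape=[_]zyxy__   (T,_)→(Q,z,+1)
state=Q head=0 tape=z[z]yxy__   (Q,z)→(P,x,+1)
state=P head=1 tape=zx[y]xy__   (P,y)→(T,z,-1)
state=T head=0 tape=z[x]zxy__   (T,x)→(R,y,-1)
state=R head=-1 tape=[z]yzxy__   (R,z)→(P,y,+1)
state=P head=0 tape=y[y]zxy__   (P,y)→(T,z,-1)
state=T head=-1 tape=[y]zzxy__   (T,y)→(S,y,+1)
state=S head=0 tape=y[z]zxy__   (S,z)→(R,y,+1)
state=R head=1 tape=yy[z]xy__   (R,z)→(P,y,+1)
state=P head=2 tape=yyy[x]y__   (P,x)→(P,x,-1)
state=P head=1 tape=yy[y]xy__   (P,y)→(T,z,-1)
state=T head=0 tape=y[y]zxy__   (T,y)→(S,y,+1)
state=S head=1 tape=yy[z]xy__   (S,z)→(R,y,+1)
state=R head=2 tape=yyy[x]y__   (R,x)→(Q,z,+1)
state=Q head=3 tape=yyyz[y]__   (Q,y)→(S,y,+1)
state=S head=4 tape=yyyzy[_]_   (S,_)→(Q,z,-1)
state=Q head=3 tape=yyyz[y]z_   (Q,y)→(S,y,+1)
state=S head=4 tape=yyyzy[z]_   (S,z)→(R,y,+1)
state=R head=5 tape=yyyzyy[_]
The non-blank tape span at halt is yyyzyy.

yyyzyy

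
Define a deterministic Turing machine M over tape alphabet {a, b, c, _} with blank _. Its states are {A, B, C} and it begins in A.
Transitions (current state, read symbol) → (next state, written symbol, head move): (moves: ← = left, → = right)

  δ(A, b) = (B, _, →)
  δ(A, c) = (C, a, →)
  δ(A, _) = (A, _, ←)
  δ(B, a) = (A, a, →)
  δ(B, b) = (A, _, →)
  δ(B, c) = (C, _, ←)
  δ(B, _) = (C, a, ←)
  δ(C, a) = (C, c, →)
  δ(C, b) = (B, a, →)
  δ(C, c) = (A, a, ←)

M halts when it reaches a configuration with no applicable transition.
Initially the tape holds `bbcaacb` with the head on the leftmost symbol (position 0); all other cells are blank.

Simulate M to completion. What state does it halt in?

A | [b]bcaacb__   read b → write _, move →, go to B
B | _[b]caacb__   read b → write _, move →, go to A
A | __[c]aacb__   read c → write a, move →, go to C
C | __a[a]acb__   read a → write c, move →, go to C
C | __ac[a]cb__   read a → write c, move →, go to C
C | __acc[c]b__   read c → write a, move ←, go to A
A | __ac[c]ab__   read c → write a, move →, go to C
C | __aca[a]b__   read a → write c, move →, go to C
C | __acac[b]__   read b → write a, move →, go to B
B | __acaca[_]_   read _ → write a, move ←, go to C
C | __acac[a]a_   read a → write c, move →, go to C
C | __acacc[a]_   read a → write c, move →, go to C
C | __acaccc[_]
No transition is defined for (C, _); M halts in state C.

C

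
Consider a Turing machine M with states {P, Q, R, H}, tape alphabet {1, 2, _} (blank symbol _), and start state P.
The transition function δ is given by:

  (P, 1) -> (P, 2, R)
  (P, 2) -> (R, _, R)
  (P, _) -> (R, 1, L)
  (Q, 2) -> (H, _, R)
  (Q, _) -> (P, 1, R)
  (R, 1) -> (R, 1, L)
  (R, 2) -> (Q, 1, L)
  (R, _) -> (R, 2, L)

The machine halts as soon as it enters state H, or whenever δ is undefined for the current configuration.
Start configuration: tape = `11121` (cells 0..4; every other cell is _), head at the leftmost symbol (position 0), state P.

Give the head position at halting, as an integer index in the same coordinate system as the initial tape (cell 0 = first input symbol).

state=P head=0 tape=[1]1121   (P,1)→(P,2,R)
state=P head=1 tape=2[1]121   (P,1)→(P,2,R)
state=P head=2 tape=22[1]21   (P,1)→(P,2,R)
state=P head=3 tape=222[2]1   (P,2)→(R,_,R)
state=R head=4 tape=222_[1]   (R,1)→(R,1,L)
state=R head=3 tape=222[_]1   (R,_)→(R,2,L)
state=R head=2 tape=22[2]21   (R,2)→(Q,1,L)
state=Q head=1 tape=2[2]121   (Q,2)→(H,_,R)
state=H head=2 tape=2_[1]21
At halt the head is at cell 2.

2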